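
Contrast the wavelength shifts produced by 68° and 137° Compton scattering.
137° produces the larger shift by a factor of 2.768

Calculate both shifts using Δλ = λ_C(1 - cos θ):

For θ₁ = 68°:
Δλ₁ = 2.4263 × (1 - cos(68°))
Δλ₁ = 2.4263 × 0.6254
Δλ₁ = 1.5174 pm

For θ₂ = 137°:
Δλ₂ = 2.4263 × (1 - cos(137°))
Δλ₂ = 2.4263 × 1.7314
Δλ₂ = 4.2008 pm

The 137° angle produces the larger shift.
Ratio: 4.2008/1.5174 = 2.768

(Intermediate values are shown rounded; full precision is carried through to the final answer.)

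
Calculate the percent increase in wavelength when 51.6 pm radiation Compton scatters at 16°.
0.1822%

Calculate the Compton shift:
Δλ = λ_C(1 - cos(16°))
Δλ = 2.4263 × (1 - cos(16°))
Δλ = 2.4263 × 0.0387
Δλ = 0.0940 pm

Percentage change:
(Δλ/λ₀) × 100 = (0.0940/51.6) × 100
= 0.1822%

(Intermediate values are shown rounded; full precision is carried through to the final answer.)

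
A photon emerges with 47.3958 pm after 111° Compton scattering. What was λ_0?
44.1000 pm

From λ' = λ + Δλ, we have λ = λ' - Δλ

First calculate the Compton shift:
Δλ = λ_C(1 - cos θ)
Δλ = 2.4263 × (1 - cos(111°))
Δλ = 2.4263 × 1.3584
Δλ = 3.2958 pm

Initial wavelength:
λ = λ' - Δλ
λ = 47.3958 - 3.2958
λ = 44.1000 pm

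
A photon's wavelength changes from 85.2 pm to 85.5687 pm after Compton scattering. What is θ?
32.00°

First find the wavelength shift:
Δλ = λ' - λ = 85.5687 - 85.2 = 0.3687 pm

Using Δλ = λ_C(1 - cos θ), with λ_C = h/(m_e·c) ≈ 2.42631024 pm:
cos θ = 1 - Δλ/λ_C
cos θ = 1 - 0.3687/2.42631024
cos θ = 0.848041

θ = arccos(0.848041)
θ = 32.00°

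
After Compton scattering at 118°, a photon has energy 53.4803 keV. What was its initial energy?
63.2000 keV

Convert final energy to wavelength (hc ≈ 1239.842 keV·pm):
λ' = hc/E' = 1239.842 / 53.4803 = 23.1832 pm

Calculate the Compton shift:
Δλ = λ_C(1 - cos(118°))
Δλ = 2.4263 × (1 - cos(118°))
Δλ = 3.5654 pm

Initial wavelength:
λ = λ' - Δλ = 23.1832 - 3.5654 = 19.6178 pm

Initial energy:
E = hc/λ = 1239.842 / 19.6178 = 63.2000 keV

(Intermediate values are shown rounded; full precision is carried through to the final answer.)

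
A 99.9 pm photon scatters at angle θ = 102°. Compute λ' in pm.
102.8308 pm

Using the Compton scattering formula:
λ' = λ + Δλ = λ + λ_C(1 - cos θ)

Given:
- Initial wavelength λ = 99.9 pm
- Scattering angle θ = 102°
- Compton wavelength λ_C ≈ 2.4263 pm

Calculate the shift:
Δλ = 2.4263 × (1 - cos(102°))
Δλ = 2.4263 × 1.2079
Δλ = 2.9308 pm

Final wavelength:
λ' = 99.9 + 2.9308 = 102.8308 pm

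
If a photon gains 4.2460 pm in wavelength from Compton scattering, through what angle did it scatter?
138.59°

From the Compton formula Δλ = λ_C(1 - cos θ), we can solve for θ:

cos θ = 1 - Δλ/λ_C

Given:
- Δλ = 4.2460 pm
- λ_C = h/(m_e·c) ≈ 2.42631024 pm

cos θ = 1 - 4.2460/2.42631024
cos θ = 1 - 1.749982
cos θ = -0.749982

θ = arccos(-0.749982)
θ = 138.59°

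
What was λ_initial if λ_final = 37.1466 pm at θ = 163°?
32.4000 pm

From λ' = λ + Δλ, we have λ = λ' - Δλ

First calculate the Compton shift:
Δλ = λ_C(1 - cos θ)
Δλ = 2.4263 × (1 - cos(163°))
Δλ = 2.4263 × 1.9563
Δλ = 4.7466 pm

Initial wavelength:
λ = λ' - Δλ
λ = 37.1466 - 4.7466
λ = 32.4000 pm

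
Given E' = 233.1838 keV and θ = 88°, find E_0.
416.7000 keV

Convert final energy to wavelength (hc ≈ 1239.842 keV·pm):
λ' = hc/E' = 1239.842 / 233.1838 = 5.3170 pm

Calculate the Compton shift:
Δλ = λ_C(1 - cos(88°))
Δλ = 2.4263 × (1 - cos(88°))
Δλ = 2.3416 pm

Initial wavelength:
λ = λ' - Δλ = 5.3170 - 2.3416 = 2.9754 pm

Initial energy:
E = hc/λ = 1239.842 / 2.9754 = 416.7000 keV

(Intermediate values are shown rounded; full precision is carried through to the final answer.)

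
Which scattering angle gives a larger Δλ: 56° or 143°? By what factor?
143° produces the larger shift by a factor of 4.080

Calculate both shifts using Δλ = λ_C(1 - cos θ):

For θ₁ = 56°:
Δλ₁ = 2.4263 × (1 - cos(56°))
Δλ₁ = 2.4263 × 0.4408
Δλ₁ = 1.0695 pm

For θ₂ = 143°:
Δλ₂ = 2.4263 × (1 - cos(143°))
Δλ₂ = 2.4263 × 1.7986
Δλ₂ = 4.3640 pm

The 143° angle produces the larger shift.
Ratio: 4.3640/1.0695 = 4.080

(Intermediate values are shown rounded; full precision is carried through to the final answer.)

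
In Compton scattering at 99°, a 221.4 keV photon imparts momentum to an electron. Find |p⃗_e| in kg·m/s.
1.5209e-22 kg·m/s

The electron is initially at rest, so by conservation of momentum:
p⃗_e = p⃗₀ − p⃗'  (incident photon momentum minus scattered photon momentum)

Photon momentum magnitudes (p = h/λ = E/c):
λ₀ = hc/E₀ = 5.6000 pm → p₀ = h/λ₀ = 1.1832e-22 kg·m/s
Δλ = λ_C(1 − cos 99°) = 2.8059 pm
λ' = 8.4059 pm → p' = h/λ' = 7.8827e-23 kg·m/s

The scattered photon makes angle θ = 99° with the incident direction, so by the law of cosines:
|p⃗_e|² = p₀² + p'² − 2p₀p'cos θ
|p⃗_e|² = (1.1832e-22)² + (7.8827e-23)² − 2·1.1832e-22·7.8827e-23·cos(99°)
|p⃗_e| = 1.5209e-22 kg·m/s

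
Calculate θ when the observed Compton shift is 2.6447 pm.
95.16°

From the Compton formula Δλ = λ_C(1 - cos θ), we can solve for θ:

cos θ = 1 - Δλ/λ_C

Given:
- Δλ = 2.6447 pm
- λ_C = h/(m_e·c) ≈ 2.42631024 pm

cos θ = 1 - 2.6447/2.42631024
cos θ = 1 - 1.090009
cos θ = -0.090009

θ = arccos(-0.090009)
θ = 95.16°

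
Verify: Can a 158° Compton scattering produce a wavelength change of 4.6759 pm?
Yes, consistent

Calculate the expected shift for θ = 158°:

Δλ_expected = λ_C(1 - cos(158°))
Δλ_expected = 2.4263 × (1 - cos(158°))
Δλ_expected = 2.4263 × 1.9272
Δλ_expected = 4.6759 pm

Given shift: 4.6759 pm
Expected shift: 4.6759 pm
Difference: 0.0000 pm

The values match. This is consistent with Compton scattering at the stated angle.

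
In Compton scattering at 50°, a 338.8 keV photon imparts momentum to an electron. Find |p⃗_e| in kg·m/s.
1.4191e-22 kg·m/s

The electron is initially at rest, so by conservation of momentum:
p⃗_e = p⃗₀ − p⃗'  (incident photon momentum minus scattered photon momentum)

Photon momentum magnitudes (p = h/λ = E/c):
λ₀ = hc/E₀ = 3.6595 pm → p₀ = h/λ₀ = 1.8106e-22 kg·m/s
Δλ = λ_C(1 − cos 50°) = 0.8667 pm
λ' = 4.5262 pm → p' = h/λ' = 1.4639e-22 kg·m/s

The scattered photon makes angle θ = 50° with the incident direction, so by the law of cosines:
|p⃗_e|² = p₀² + p'² − 2p₀p'cos θ
|p⃗_e|² = (1.8106e-22)² + (1.4639e-22)² − 2·1.8106e-22·1.4639e-22·cos(50°)
|p⃗_e| = 1.4191e-22 kg·m/s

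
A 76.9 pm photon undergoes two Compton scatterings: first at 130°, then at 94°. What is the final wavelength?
83.4815 pm

Apply Compton shift twice:

First scattering at θ₁ = 130°:
Δλ₁ = λ_C(1 - cos(130°))
Δλ₁ = 2.4263 × 1.6428
Δλ₁ = 3.9859 pm

After first scattering:
λ₁ = 76.9 + 3.9859 = 80.8859 pm

Second scattering at θ₂ = 94°:
Δλ₂ = λ_C(1 - cos(94°))
Δλ₂ = 2.4263 × 1.0698
Δλ₂ = 2.5956 pm

Final wavelength:
λ₂ = 80.8859 + 2.5956 = 83.4815 pm

Total shift: Δλ_total = 3.9859 + 2.5956 = 6.5815 pm

(Intermediate values are shown rounded; full precision is carried through to the final answer.)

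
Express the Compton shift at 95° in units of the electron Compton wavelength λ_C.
1.0872 λ_C

The Compton shift formula is:
Δλ = λ_C(1 - cos θ)

Dividing both sides by λ_C:
Δλ/λ_C = 1 - cos θ

For θ = 95°:
Δλ/λ_C = 1 - cos(95°)
Δλ/λ_C = 1 - -0.0872
Δλ/λ_C = 1.0872

This means the shift is 1.0872 × λ_C = 2.6378 pm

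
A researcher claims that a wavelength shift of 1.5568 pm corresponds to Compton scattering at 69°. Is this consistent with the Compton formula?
Yes, consistent

Calculate the expected shift for θ = 69°:

Δλ_expected = λ_C(1 - cos(69°))
Δλ_expected = 2.4263 × (1 - cos(69°))
Δλ_expected = 2.4263 × 0.6416
Δλ_expected = 1.5568 pm

Given shift: 1.5568 pm
Expected shift: 1.5568 pm
Difference: 0.0000 pm

The values match. This is consistent with Compton scattering at the stated angle.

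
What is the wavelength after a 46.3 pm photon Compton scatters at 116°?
49.7899 pm

Using the Compton scattering formula:
λ' = λ + Δλ = λ + λ_C(1 - cos θ)

Given:
- Initial wavelength λ = 46.3 pm
- Scattering angle θ = 116°
- Compton wavelength λ_C ≈ 2.4263 pm

Calculate the shift:
Δλ = 2.4263 × (1 - cos(116°))
Δλ = 2.4263 × 1.4384
Δλ = 3.4899 pm

Final wavelength:
λ' = 46.3 + 3.4899 = 49.7899 pm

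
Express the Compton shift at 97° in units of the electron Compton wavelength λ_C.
1.1219 λ_C

The Compton shift formula is:
Δλ = λ_C(1 - cos θ)

Dividing both sides by λ_C:
Δλ/λ_C = 1 - cos θ

For θ = 97°:
Δλ/λ_C = 1 - cos(97°)
Δλ/λ_C = 1 - -0.1219
Δλ/λ_C = 1.1219

This means the shift is 1.1219 × λ_C = 2.7220 pm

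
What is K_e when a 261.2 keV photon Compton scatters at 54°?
45.4581 keV

By energy conservation: K_e = E_initial - E_final

First find the scattered photon energy:
Initial wavelength: λ = hc/E = 4.7467 pm
Compton shift: Δλ = λ_C(1 - cos(54°)) = 1.0002 pm
Final wavelength: λ' = 4.7467 + 1.0002 = 5.7469 pm
Final photon energy: E' = hc/λ' = 215.7419 keV

Electron kinetic energy:
K_e = E - E' = 261.2000 - 215.7419 = 45.4581 keV

(Intermediate values are shown rounded; full precision is carried through to the final answer.)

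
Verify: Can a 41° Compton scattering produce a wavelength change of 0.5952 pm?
Yes, consistent

Calculate the expected shift for θ = 41°:

Δλ_expected = λ_C(1 - cos(41°))
Δλ_expected = 2.4263 × (1 - cos(41°))
Δλ_expected = 2.4263 × 0.2453
Δλ_expected = 0.5952 pm

Given shift: 0.5952 pm
Expected shift: 0.5952 pm
Difference: 0.0000 pm

The values match. This is consistent with Compton scattering at the stated angle.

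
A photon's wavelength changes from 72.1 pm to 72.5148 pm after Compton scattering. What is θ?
34.00°

First find the wavelength shift:
Δλ = λ' - λ = 72.5148 - 72.1 = 0.4148 pm

Using Δλ = λ_C(1 - cos θ), with λ_C = h/(m_e·c) ≈ 2.42631024 pm:
cos θ = 1 - Δλ/λ_C
cos θ = 1 - 0.4148/2.42631024
cos θ = 0.829041

θ = arccos(0.829041)
θ = 34.00°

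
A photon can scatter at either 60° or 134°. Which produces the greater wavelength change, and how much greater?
134° produces the larger shift by a factor of 3.389

Calculate both shifts using Δλ = λ_C(1 - cos θ):

For θ₁ = 60°:
Δλ₁ = 2.4263 × (1 - cos(60°))
Δλ₁ = 2.4263 × 0.5000
Δλ₁ = 1.2132 pm

For θ₂ = 134°:
Δλ₂ = 2.4263 × (1 - cos(134°))
Δλ₂ = 2.4263 × 1.6947
Δλ₂ = 4.1118 pm

The 134° angle produces the larger shift.
Ratio: 4.1118/1.2132 = 3.389

(Intermediate values are shown rounded; full precision is carried through to the final answer.)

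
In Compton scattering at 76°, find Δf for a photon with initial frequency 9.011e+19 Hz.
3.208e+19 Hz (decrease)

Convert frequency to wavelength (c = 299792458 m/s):
λ₀ = c/f₀ = 299792458/9.011e+19 = 3.3269610e-12 m = 3.3270 pm

Calculate Compton shift:
Δλ = λ_C(1 - cos(76°)) = 1.8393 pm

Final wavelength:
λ' = λ₀ + Δλ = 3.3270 + 1.8393 = 5.1663 pm

Final frequency:
f' = c/λ' = 299792458/5.1662937e-12 = 5.8028536e+19 Hz

Frequency shift (decrease):
Δf = f₀ - f' = 9.011e+19 - 5.8028536e+19 = 3.208e+19 Hz

(Intermediate values are shown rounded; full precision is carried through to the final answer.)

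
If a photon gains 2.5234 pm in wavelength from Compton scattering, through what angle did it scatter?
92.29°

From the Compton formula Δλ = λ_C(1 - cos θ), we can solve for θ:

cos θ = 1 - Δλ/λ_C

Given:
- Δλ = 2.5234 pm
- λ_C = h/(m_e·c) ≈ 2.42631024 pm

cos θ = 1 - 2.5234/2.42631024
cos θ = 1 - 1.040015
cos θ = -0.040015

θ = arccos(-0.040015)
θ = 92.29°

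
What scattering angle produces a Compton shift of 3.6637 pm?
120.66°

From the Compton formula Δλ = λ_C(1 - cos θ), we can solve for θ:

cos θ = 1 - Δλ/λ_C

Given:
- Δλ = 3.6637 pm
- λ_C = h/(m_e·c) ≈ 2.42631024 pm

cos θ = 1 - 3.6637/2.42631024
cos θ = 1 - 1.509988
cos θ = -0.509988

θ = arccos(-0.509988)
θ = 120.66°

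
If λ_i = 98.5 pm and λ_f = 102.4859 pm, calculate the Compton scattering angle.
130.00°

First find the wavelength shift:
Δλ = λ' - λ = 102.4859 - 98.5 = 3.9859 pm

Using Δλ = λ_C(1 - cos θ), with λ_C = h/(m_e·c) ≈ 2.42631024 pm:
cos θ = 1 - Δλ/λ_C
cos θ = 1 - 3.9859/2.42631024
cos θ = -0.642783

θ = arccos(-0.642783)
θ = 130.00°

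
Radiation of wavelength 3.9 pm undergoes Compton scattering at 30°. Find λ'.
4.2251 pm

Using the Compton formula: λ' = λ + λ_C(1 − cos θ)

For θ = 30°, cos θ = √3/2 (exact) ≈ 0.8660, so:
1 − cos 30° = 1 − (√3/2) ≈ 0.1340

Δλ = λ_C × 0.1340 = 2.4263 × 0.1340 = 0.3251 pm

λ' = 3.9 + 0.3251 = 4.2251 pm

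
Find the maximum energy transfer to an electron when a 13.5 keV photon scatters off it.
0.6775 keV

Maximum energy transfer occurs at θ = 180° (backscattering).

Initial photon: E₀ = 13.5 keV → λ₀ = 91.8401 pm

Maximum Compton shift (at 180°):
Δλ_max = 2λ_C = 2 × 2.4263 = 4.8526 pm

Final wavelength:
λ' = 91.8401 + 4.8526 = 96.6928 pm

Minimum photon energy (maximum energy to electron):
E'_min = hc/λ' = 12.8225 keV

Maximum electron kinetic energy:
K_max = E₀ - E'_min = 13.5000 - 12.8225 = 0.6775 keV

(Intermediate values are shown rounded; full precision is carried through to the final answer.)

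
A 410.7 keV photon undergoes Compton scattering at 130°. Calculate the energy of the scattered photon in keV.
176.9998 keV

First convert energy to wavelength:
λ = hc/E, with hc ≈ 1239.842 keV·pm (i.e. 1239.842 eV·nm)

For E = 410.7 keV = 410700 eV:
λ = 1239.842 keV·pm / 410.7 keV
λ = 3.0189 pm

Calculate the Compton shift:
Δλ = λ_C(1 - cos(130°)) = 2.4263 × 1.6428
Δλ = 3.9859 pm

Final wavelength:
λ' = 3.0189 + 3.9859 = 7.0048 pm

Final energy:
E' = hc/λ' = 1239.842 / 7.0048 = 176.9998 keV

(Intermediate values are shown rounded; full precision is carried through to the final answer.)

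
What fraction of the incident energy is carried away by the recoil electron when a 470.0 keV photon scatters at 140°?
0.6190 (or 61.90%)

Calculate initial and final photon energies:

Initial: E₀ = 470.0 keV → λ₀ = 2.6380 pm
Compton shift: Δλ = 4.2850 pm
Final wavelength: λ' = 6.9229 pm
Final energy: E' = 179.0920 keV

Fractional energy loss:
(E₀ - E')/E₀ = (470.0000 - 179.0920)/470.0000
= 290.9080/470.0000
= 0.6190
= 61.90%

(Intermediate values are shown rounded; full precision is carried through to the final answer.)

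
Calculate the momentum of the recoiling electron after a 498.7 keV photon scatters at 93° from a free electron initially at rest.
3.0330e-22 kg·m/s

The electron is initially at rest, so by conservation of momentum:
p⃗_e = p⃗₀ − p⃗'  (incident photon momentum minus scattered photon momentum)

Photon momentum magnitudes (p = h/λ = E/c):
λ₀ = hc/E₀ = 2.4861 pm → p₀ = h/λ₀ = 2.6652e-22 kg·m/s
Δλ = λ_C(1 − cos 93°) = 2.5533 pm
λ' = 5.0394 pm → p' = h/λ' = 1.3148e-22 kg·m/s

The scattered photon makes angle θ = 93° with the incident direction, so by the law of cosines:
|p⃗_e|² = p₀² + p'² − 2p₀p'cos θ
|p⃗_e|² = (2.6652e-22)² + (1.3148e-22)² − 2·2.6652e-22·1.3148e-22·cos(93°)
|p⃗_e| = 3.0330e-22 kg·m/s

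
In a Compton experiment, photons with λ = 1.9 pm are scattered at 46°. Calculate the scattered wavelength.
2.6409 pm

Using the Compton scattering formula:
λ' = λ + Δλ = λ + λ_C(1 - cos θ)

Given:
- Initial wavelength λ = 1.9 pm
- Scattering angle θ = 46°
- Compton wavelength λ_C ≈ 2.4263 pm

Calculate the shift:
Δλ = 2.4263 × (1 - cos(46°))
Δλ = 2.4263 × 0.3053
Δλ = 0.7409 pm

Final wavelength:
λ' = 1.9 + 0.7409 = 2.6409 pm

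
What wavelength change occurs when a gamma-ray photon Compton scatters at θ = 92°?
2.5110 pm

Using the Compton scattering formula:
Δλ = λ_C(1 - cos θ)

where λ_C = h/(m_e·c) ≈ 2.4263 pm is the Compton wavelength of an electron.

For θ = 92°:
cos(92°) = -0.0349
1 - cos(92°) = 1.0349

Δλ = 2.4263 × 1.0349
Δλ = 2.5110 pm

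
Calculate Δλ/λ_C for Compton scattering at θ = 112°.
1.3746 λ_C

The Compton shift formula is:
Δλ = λ_C(1 - cos θ)

Dividing both sides by λ_C:
Δλ/λ_C = 1 - cos θ

For θ = 112°:
Δλ/λ_C = 1 - cos(112°)
Δλ/λ_C = 1 - -0.3746
Δλ/λ_C = 1.3746

This means the shift is 1.3746 × λ_C = 3.3352 pm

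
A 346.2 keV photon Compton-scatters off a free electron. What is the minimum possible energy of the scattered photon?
147.0068 keV (at θ = 180°)

The scattered photon has minimum energy when its wavelength is maximum, i.e., when the Compton shift Δλ = λ_C(1 − cos θ) is maximum. This occurs at θ = 180° (backscattering), giving Δλ_max = 2λ_C = 4.8526 pm.

Initial wavelength: λ₀ = hc/E₀ = 3.5813 pm
Maximum final wavelength: λ'_max = λ₀ + 2λ_C = 3.5813 + 4.8526 = 8.4339 pm
Minimum final energy: E'_min = hc/λ'_max = 147.0068 keV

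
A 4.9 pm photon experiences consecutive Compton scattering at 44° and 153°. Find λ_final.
10.1691 pm

Apply Compton shift twice:

First scattering at θ₁ = 44°:
Δλ₁ = λ_C(1 - cos(44°))
Δλ₁ = 2.4263 × 0.2807
Δλ₁ = 0.6810 pm

After first scattering:
λ₁ = 4.9 + 0.6810 = 5.5810 pm

Second scattering at θ₂ = 153°:
Δλ₂ = λ_C(1 - cos(153°))
Δλ₂ = 2.4263 × 1.8910
Δλ₂ = 4.5882 pm

Final wavelength:
λ₂ = 5.5810 + 4.5882 = 10.1691 pm

Total shift: Δλ_total = 0.6810 + 4.5882 = 5.2691 pm

(Intermediate values are shown rounded; full precision is carried through to the final answer.)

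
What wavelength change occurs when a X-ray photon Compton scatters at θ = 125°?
3.8180 pm

Using the Compton scattering formula:
Δλ = λ_C(1 - cos θ)

where λ_C = h/(m_e·c) ≈ 2.4263 pm is the Compton wavelength of an electron.

For θ = 125°:
cos(125°) = -0.5736
1 - cos(125°) = 1.5736

Δλ = 2.4263 × 1.5736
Δλ = 3.8180 pm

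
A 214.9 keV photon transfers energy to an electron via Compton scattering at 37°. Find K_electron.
16.7777 keV

By energy conservation: K_e = E_initial - E_final

First find the scattered photon energy:
Initial wavelength: λ = hc/E = 5.7694 pm
Compton shift: Δλ = λ_C(1 - cos(37°)) = 0.4886 pm
Final wavelength: λ' = 5.7694 + 0.4886 = 6.2580 pm
Final photon energy: E' = hc/λ' = 198.1223 keV

Electron kinetic energy:
K_e = E - E' = 214.9000 - 198.1223 = 16.7777 keV

(Intermediate values are shown rounded; full precision is carried through to the final answer.)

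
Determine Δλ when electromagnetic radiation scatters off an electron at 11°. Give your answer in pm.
0.0446 pm

Using the Compton scattering formula:
Δλ = λ_C(1 - cos θ)

where λ_C = h/(m_e·c) ≈ 2.4263 pm is the Compton wavelength of an electron.

For θ = 11°:
cos(11°) = 0.9816
1 - cos(11°) = 0.0184

Δλ = 2.4263 × 0.0184
Δλ = 0.0446 pm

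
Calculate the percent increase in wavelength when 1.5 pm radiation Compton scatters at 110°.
217.0771%

Calculate the Compton shift:
Δλ = λ_C(1 - cos(110°))
Δλ = 2.4263 × (1 - cos(110°))
Δλ = 2.4263 × 1.3420
Δλ = 3.2562 pm

Percentage change:
(Δλ/λ₀) × 100 = (3.2562/1.5) × 100
= 217.0771%

(Intermediate values are shown rounded; full precision is carried through to the final answer.)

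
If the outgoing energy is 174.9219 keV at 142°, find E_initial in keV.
450.8999 keV

Convert final energy to wavelength (hc ≈ 1239.842 keV·pm):
λ' = hc/E' = 1239.842 / 174.9219 = 7.0880 pm

Calculate the Compton shift:
Δλ = λ_C(1 - cos(142°))
Δλ = 2.4263 × (1 - cos(142°))
Δλ = 4.3383 pm

Initial wavelength:
λ = λ' - Δλ = 7.0880 - 4.3383 = 2.7497 pm

Initial energy:
E = hc/λ = 1239.842 / 2.7497 = 450.8999 keV

(Intermediate values are shown rounded; full precision is carried through to the final answer.)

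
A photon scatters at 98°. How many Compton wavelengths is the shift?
1.1392 λ_C

The Compton shift formula is:
Δλ = λ_C(1 - cos θ)

Dividing both sides by λ_C:
Δλ/λ_C = 1 - cos θ

For θ = 98°:
Δλ/λ_C = 1 - cos(98°)
Δλ/λ_C = 1 - -0.1392
Δλ/λ_C = 1.1392

This means the shift is 1.1392 × λ_C = 2.7640 pm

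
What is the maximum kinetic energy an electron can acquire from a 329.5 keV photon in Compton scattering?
185.5903 keV

Maximum energy transfer occurs at θ = 180° (backscattering).

Initial photon: E₀ = 329.5 keV → λ₀ = 3.7628 pm

Maximum Compton shift (at 180°):
Δλ_max = 2λ_C = 2 × 2.4263 = 4.8526 pm

Final wavelength:
λ' = 3.7628 + 4.8526 = 8.6154 pm

Minimum photon energy (maximum energy to electron):
E'_min = hc/λ' = 143.9097 keV

Maximum electron kinetic energy:
K_max = E₀ - E'_min = 329.5000 - 143.9097 = 185.5903 keV

(Intermediate values are shown rounded; full precision is carried through to the final answer.)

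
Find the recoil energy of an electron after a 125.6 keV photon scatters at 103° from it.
29.0651 keV

By energy conservation: K_e = E_initial - E_final

First find the scattered photon energy:
Initial wavelength: λ = hc/E = 9.8714 pm
Compton shift: Δλ = λ_C(1 - cos(103°)) = 2.9721 pm
Final wavelength: λ' = 9.8714 + 2.9721 = 12.8435 pm
Final photon energy: E' = hc/λ' = 96.5349 keV

Electron kinetic energy:
K_e = E - E' = 125.6000 - 96.5349 = 29.0651 keV

(Intermediate values are shown rounded; full precision is carried through to the final answer.)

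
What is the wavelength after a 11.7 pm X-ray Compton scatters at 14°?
11.7721 pm

Using the Compton scattering formula:
λ' = λ + Δλ = λ + λ_C(1 - cos θ)

Given:
- Initial wavelength λ = 11.7 pm
- Scattering angle θ = 14°
- Compton wavelength λ_C ≈ 2.4263 pm

Calculate the shift:
Δλ = 2.4263 × (1 - cos(14°))
Δλ = 2.4263 × 0.0297
Δλ = 0.0721 pm

Final wavelength:
λ' = 11.7 + 0.0721 = 11.7721 pm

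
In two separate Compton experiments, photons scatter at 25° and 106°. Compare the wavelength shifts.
106° produces the larger shift by a factor of 13.615

Calculate both shifts using Δλ = λ_C(1 - cos θ):

For θ₁ = 25°:
Δλ₁ = 2.4263 × (1 - cos(25°))
Δλ₁ = 2.4263 × 0.0937
Δλ₁ = 0.2273 pm

For θ₂ = 106°:
Δλ₂ = 2.4263 × (1 - cos(106°))
Δλ₂ = 2.4263 × 1.2756
Δλ₂ = 3.0951 pm

The 106° angle produces the larger shift.
Ratio: 3.0951/0.2273 = 13.615

(Intermediate values are shown rounded; full precision is carried through to the final answer.)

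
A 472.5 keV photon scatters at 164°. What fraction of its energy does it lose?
0.6446 (or 64.46%)

Calculate initial and final photon energies:

Initial: E₀ = 472.5 keV → λ₀ = 2.6240 pm
Compton shift: Δλ = 4.7586 pm
Final wavelength: λ' = 7.3826 pm
Final energy: E' = 167.9403 keV

Fractional energy loss:
(E₀ - E')/E₀ = (472.5000 - 167.9403)/472.5000
= 304.5597/472.5000
= 0.6446
= 64.46%

(Intermediate values are shown rounded; full precision is carried through to the final answer.)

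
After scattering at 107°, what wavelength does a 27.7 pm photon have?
30.8357 pm

Using the Compton scattering formula:
λ' = λ + Δλ = λ + λ_C(1 - cos θ)

Given:
- Initial wavelength λ = 27.7 pm
- Scattering angle θ = 107°
- Compton wavelength λ_C ≈ 2.4263 pm

Calculate the shift:
Δλ = 2.4263 × (1 - cos(107°))
Δλ = 2.4263 × 1.2924
Δλ = 3.1357 pm

Final wavelength:
λ' = 27.7 + 3.1357 = 30.8357 pm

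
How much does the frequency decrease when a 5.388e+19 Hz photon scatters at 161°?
2.473e+19 Hz (decrease)

Convert frequency to wavelength (c = 299792458 m/s):
λ₀ = c/f₀ = 299792458/5.388e+19 = 5.5640768e-12 m = 5.5641 pm

Calculate Compton shift:
Δλ = λ_C(1 - cos(161°)) = 4.7204 pm

Final wavelength:
λ' = λ₀ + Δλ = 5.5641 + 4.7204 = 10.2845 pm

Final frequency:
f' = c/λ' = 299792458/1.0284508e-11 = 2.9149906e+19 Hz

Frequency shift (decrease):
Δf = f₀ - f' = 5.388e+19 - 2.9149906e+19 = 2.473e+19 Hz

(Intermediate values are shown rounded; full precision is carried through to the final answer.)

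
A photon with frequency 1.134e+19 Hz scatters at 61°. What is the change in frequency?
5.120e+17 Hz (decrease)

Convert frequency to wavelength (c = 299792458 m/s):
λ₀ = c/f₀ = 299792458/1.134e+19 = 2.6436725e-11 m = 26.4367 pm

Calculate Compton shift:
Δλ = λ_C(1 - cos(61°)) = 1.2500 pm

Final wavelength:
λ' = λ₀ + Δλ = 26.4367 + 1.2500 = 27.6867 pm

Final frequency:
f' = c/λ' = 299792458/2.7686736e-11 = 1.0828017e+19 Hz

Frequency shift (decrease):
Δf = f₀ - f' = 1.134e+19 - 1.0828017e+19 = 5.120e+17 Hz

(Intermediate values are shown rounded; full precision is carried through to the final answer.)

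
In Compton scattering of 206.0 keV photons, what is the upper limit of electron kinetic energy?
91.9524 keV

Maximum energy transfer occurs at θ = 180° (backscattering).

Initial photon: E₀ = 206.0 keV → λ₀ = 6.0187 pm

Maximum Compton shift (at 180°):
Δλ_max = 2λ_C = 2 × 2.4263 = 4.8526 pm

Final wavelength:
λ' = 6.0187 + 4.8526 = 10.8713 pm

Minimum photon energy (maximum energy to electron):
E'_min = hc/λ' = 114.0476 keV

Maximum electron kinetic energy:
K_max = E₀ - E'_min = 206.0000 - 114.0476 = 91.9524 keV

(Intermediate values are shown rounded; full precision is carried through to the final answer.)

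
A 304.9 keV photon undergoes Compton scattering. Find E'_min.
139.0112 keV (at θ = 180°)

The scattered photon has minimum energy when its wavelength is maximum, i.e., when the Compton shift Δλ = λ_C(1 − cos θ) is maximum. This occurs at θ = 180° (backscattering), giving Δλ_max = 2λ_C = 4.8526 pm.

Initial wavelength: λ₀ = hc/E₀ = 4.0664 pm
Maximum final wavelength: λ'_max = λ₀ + 2λ_C = 4.0664 + 4.8526 = 8.9190 pm
Minimum final energy: E'_min = hc/λ'_max = 139.0112 keV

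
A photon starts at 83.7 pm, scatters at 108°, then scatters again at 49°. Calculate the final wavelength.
87.7106 pm

Apply Compton shift twice:

First scattering at θ₁ = 108°:
Δλ₁ = λ_C(1 - cos(108°))
Δλ₁ = 2.4263 × 1.3090
Δλ₁ = 3.1761 pm

After first scattering:
λ₁ = 83.7 + 3.1761 = 86.8761 pm

Second scattering at θ₂ = 49°:
Δλ₂ = λ_C(1 - cos(49°))
Δλ₂ = 2.4263 × 0.3439
Δλ₂ = 0.8345 pm

Final wavelength:
λ₂ = 86.8761 + 0.8345 = 87.7106 pm

Total shift: Δλ_total = 3.1761 + 0.8345 = 4.0106 pm

(Intermediate values are shown rounded; full precision is carried through to the final answer.)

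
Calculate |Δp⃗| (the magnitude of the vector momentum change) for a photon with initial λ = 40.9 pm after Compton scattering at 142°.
2.9171e-23 kg·m/s

Photon momentum magnitude is p = h/λ.

Initial momentum:
p₀ = h/λ = 6.6261e-34/4.0900e-11 = 1.6201e-23 kg·m/s

After scattering:
λ' = λ + Δλ = 40.9 + 4.3383 = 45.2383 pm
p' = h/λ' = 6.6261e-34/4.5238e-11 = 1.4647e-23 kg·m/s

Momentum is a vector; the scattered photon's direction makes angle θ = 142° with the incident direction. The magnitude of the vector change Δp⃗ = p⃗₀ − p⃗' is found from the law of cosines:
|Δp⃗|² = p₀² + p'² − 2p₀p'cos θ
|Δp⃗|² = (1.6201e-23)² + (1.4647e-23)² − 2·1.6201e-23·1.4647e-23·cos(142°)
|Δp⃗| = 2.9171e-23 kg·m/s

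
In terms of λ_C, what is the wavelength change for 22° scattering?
0.0728 λ_C

The Compton shift formula is:
Δλ = λ_C(1 - cos θ)

Dividing both sides by λ_C:
Δλ/λ_C = 1 - cos θ

For θ = 22°:
Δλ/λ_C = 1 - cos(22°)
Δλ/λ_C = 1 - 0.9272
Δλ/λ_C = 0.0728

This means the shift is 0.0728 × λ_C = 0.1767 pm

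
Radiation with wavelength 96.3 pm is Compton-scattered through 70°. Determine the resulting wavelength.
97.8965 pm

Using the Compton scattering formula:
λ' = λ + Δλ = λ + λ_C(1 - cos θ)

Given:
- Initial wavelength λ = 96.3 pm
- Scattering angle θ = 70°
- Compton wavelength λ_C ≈ 2.4263 pm

Calculate the shift:
Δλ = 2.4263 × (1 - cos(70°))
Δλ = 2.4263 × 0.6580
Δλ = 1.5965 pm

Final wavelength:
λ' = 96.3 + 1.5965 = 97.8965 pm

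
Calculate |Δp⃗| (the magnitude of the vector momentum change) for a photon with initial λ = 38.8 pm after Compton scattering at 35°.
1.0215e-23 kg·m/s

Photon momentum magnitude is p = h/λ.

Initial momentum:
p₀ = h/λ = 6.6261e-34/3.8800e-11 = 1.7078e-23 kg·m/s

After scattering:
λ' = λ + Δλ = 38.8 + 0.4388 = 39.2388 pm
p' = h/λ' = 6.6261e-34/3.9239e-11 = 1.6887e-23 kg·m/s

Momentum is a vector; the scattered photon's direction makes angle θ = 35° with the incident direction. The magnitude of the vector change Δp⃗ = p⃗₀ − p⃗' is found from the law of cosines:
|Δp⃗|² = p₀² + p'² − 2p₀p'cos θ
|Δp⃗|² = (1.7078e-23)² + (1.6887e-23)² − 2·1.7078e-23·1.6887e-23·cos(35°)
|Δp⃗| = 1.0215e-23 kg·m/s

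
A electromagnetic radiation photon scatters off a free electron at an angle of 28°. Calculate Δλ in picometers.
0.2840 pm

Using the Compton scattering formula:
Δλ = λ_C(1 - cos θ)

where λ_C = h/(m_e·c) ≈ 2.4263 pm is the Compton wavelength of an electron.

For θ = 28°:
cos(28°) = 0.8829
1 - cos(28°) = 0.1171

Δλ = 2.4263 × 0.1171
Δλ = 0.2840 pm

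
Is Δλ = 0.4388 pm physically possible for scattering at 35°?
Yes, consistent

Calculate the expected shift for θ = 35°:

Δλ_expected = λ_C(1 - cos(35°))
Δλ_expected = 2.4263 × (1 - cos(35°))
Δλ_expected = 2.4263 × 0.1808
Δλ_expected = 0.4388 pm

Given shift: 0.4388 pm
Expected shift: 0.4388 pm
Difference: 0.0000 pm

The values match. This is consistent with Compton scattering at the stated angle.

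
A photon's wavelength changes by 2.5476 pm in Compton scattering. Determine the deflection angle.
92.87°

From the Compton formula Δλ = λ_C(1 - cos θ), we can solve for θ:

cos θ = 1 - Δλ/λ_C

Given:
- Δλ = 2.5476 pm
- λ_C = h/(m_e·c) ≈ 2.42631024 pm

cos θ = 1 - 2.5476/2.42631024
cos θ = 1 - 1.049989
cos θ = -0.049989

θ = arccos(-0.049989)
θ = 92.87°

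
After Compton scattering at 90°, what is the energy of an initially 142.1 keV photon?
111.1822 keV

First convert energy to wavelength:
λ = hc/E, with hc ≈ 1239.842 keV·pm (i.e. 1239.842 eV·nm)

For E = 142.1 keV = 142100 eV:
λ = 1239.842 keV·pm / 142.1 keV
λ = 8.7251 pm

Calculate the Compton shift:
Δλ = λ_C(1 - cos(90°)) = 2.4263 × 1.0000
Δλ = 2.4263 pm

Final wavelength:
λ' = 8.7251 + 2.4263 = 11.1514 pm

Final energy:
E' = hc/λ' = 1239.842 / 11.1514 = 111.1822 keV

(Intermediate values are shown rounded; full precision is carried through to the final answer.)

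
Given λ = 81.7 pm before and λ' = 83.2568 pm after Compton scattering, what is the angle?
69.00°

First find the wavelength shift:
Δλ = λ' - λ = 83.2568 - 81.7 = 1.5568 pm

Using Δλ = λ_C(1 - cos θ), with λ_C = h/(m_e·c) ≈ 2.42631024 pm:
cos θ = 1 - Δλ/λ_C
cos θ = 1 - 1.5568/2.42631024
cos θ = 0.358367

θ = arccos(0.358367)
θ = 69.00°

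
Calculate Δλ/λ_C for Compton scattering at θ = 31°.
0.1428 λ_C

The Compton shift formula is:
Δλ = λ_C(1 - cos θ)

Dividing both sides by λ_C:
Δλ/λ_C = 1 - cos θ

For θ = 31°:
Δλ/λ_C = 1 - cos(31°)
Δλ/λ_C = 1 - 0.8572
Δλ/λ_C = 0.1428

This means the shift is 0.1428 × λ_C = 0.3466 pm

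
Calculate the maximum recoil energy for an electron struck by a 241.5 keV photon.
117.3487 keV

Maximum energy transfer occurs at θ = 180° (backscattering).

Initial photon: E₀ = 241.5 keV → λ₀ = 5.1339 pm

Maximum Compton shift (at 180°):
Δλ_max = 2λ_C = 2 × 2.4263 = 4.8526 pm

Final wavelength:
λ' = 5.1339 + 4.8526 = 9.9865 pm

Minimum photon energy (maximum energy to electron):
E'_min = hc/λ' = 124.1513 keV

Maximum electron kinetic energy:
K_max = E₀ - E'_min = 241.5000 - 124.1513 = 117.3487 keV

(Intermediate values are shown rounded; full precision is carried through to the final answer.)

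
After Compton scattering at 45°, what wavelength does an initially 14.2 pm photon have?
14.9106 pm

Using the Compton formula: λ' = λ + λ_C(1 − cos θ)

For θ = 45°, cos θ = √2/2 (exact) ≈ 0.7071, so:
1 − cos 45° = 1 − (√2/2) ≈ 0.2929

Δλ = λ_C × 0.2929 = 2.4263 × 0.2929 = 0.7106 pm

λ' = 14.2 + 0.7106 = 14.9106 pm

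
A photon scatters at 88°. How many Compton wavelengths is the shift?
0.9651 λ_C

The Compton shift formula is:
Δλ = λ_C(1 - cos θ)

Dividing both sides by λ_C:
Δλ/λ_C = 1 - cos θ

For θ = 88°:
Δλ/λ_C = 1 - cos(88°)
Δλ/λ_C = 1 - 0.0349
Δλ/λ_C = 0.9651

This means the shift is 0.9651 × λ_C = 2.3416 pm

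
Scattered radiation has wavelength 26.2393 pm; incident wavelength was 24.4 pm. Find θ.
76.00°

First find the wavelength shift:
Δλ = λ' - λ = 26.2393 - 24.4 = 1.8393 pm

Using Δλ = λ_C(1 - cos θ), with λ_C = h/(m_e·c) ≈ 2.42631024 pm:
cos θ = 1 - Δλ/λ_C
cos θ = 1 - 1.8393/2.42631024
cos θ = 0.241935

θ = arccos(0.241935)
θ = 76.00°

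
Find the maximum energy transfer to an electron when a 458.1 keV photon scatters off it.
294.0804 keV

Maximum energy transfer occurs at θ = 180° (backscattering).

Initial photon: E₀ = 458.1 keV → λ₀ = 2.7065 pm

Maximum Compton shift (at 180°):
Δλ_max = 2λ_C = 2 × 2.4263 = 4.8526 pm

Final wavelength:
λ' = 2.7065 + 4.8526 = 7.5591 pm

Minimum photon energy (maximum energy to electron):
E'_min = hc/λ' = 164.0196 keV

Maximum electron kinetic energy:
K_max = E₀ - E'_min = 458.1000 - 164.0196 = 294.0804 keV

(Intermediate values are shown rounded; full precision is carried through to the final answer.)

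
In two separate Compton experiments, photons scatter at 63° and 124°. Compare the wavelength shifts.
124° produces the larger shift by a factor of 2.856

Calculate both shifts using Δλ = λ_C(1 - cos θ):

For θ₁ = 63°:
Δλ₁ = 2.4263 × (1 - cos(63°))
Δλ₁ = 2.4263 × 0.5460
Δλ₁ = 1.3248 pm

For θ₂ = 124°:
Δλ₂ = 2.4263 × (1 - cos(124°))
Δλ₂ = 2.4263 × 1.5592
Δλ₂ = 3.7831 pm

The 124° angle produces the larger shift.
Ratio: 3.7831/1.3248 = 2.856

(Intermediate values are shown rounded; full precision is carried through to the final answer.)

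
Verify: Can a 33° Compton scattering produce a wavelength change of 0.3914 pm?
Yes, consistent

Calculate the expected shift for θ = 33°:

Δλ_expected = λ_C(1 - cos(33°))
Δλ_expected = 2.4263 × (1 - cos(33°))
Δλ_expected = 2.4263 × 0.1613
Δλ_expected = 0.3914 pm

Given shift: 0.3914 pm
Expected shift: 0.3914 pm
Difference: 0.0000 pm

The values match. This is consistent with Compton scattering at the stated angle.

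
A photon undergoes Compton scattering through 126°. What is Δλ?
3.8525 pm

Using the Compton scattering formula:
Δλ = λ_C(1 - cos θ)

where λ_C = h/(m_e·c) ≈ 2.4263 pm is the Compton wavelength of an electron.

For θ = 126°:
cos(126°) = -0.5878
1 - cos(126°) = 1.5878

Δλ = 2.4263 × 1.5878
Δλ = 3.8525 pm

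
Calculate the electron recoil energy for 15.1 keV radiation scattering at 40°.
0.1037 keV

By energy conservation: K_e = E_initial - E_final

First find the scattered photon energy:
Initial wavelength: λ = hc/E = 82.1087 pm
Compton shift: Δλ = λ_C(1 - cos(40°)) = 0.5676 pm
Final wavelength: λ' = 82.1087 + 0.5676 = 82.6764 pm
Final photon energy: E' = hc/λ' = 14.9963 keV

Electron kinetic energy:
K_e = E - E' = 15.1000 - 14.9963 = 0.1037 keV

(Intermediate values are shown rounded; full precision is carried through to the final answer.)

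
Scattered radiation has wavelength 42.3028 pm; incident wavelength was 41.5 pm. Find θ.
48.00°

First find the wavelength shift:
Δλ = λ' - λ = 42.3028 - 41.5 = 0.8028 pm

Using Δλ = λ_C(1 - cos θ), with λ_C = h/(m_e·c) ≈ 2.42631024 pm:
cos θ = 1 - Δλ/λ_C
cos θ = 1 - 0.8028/2.42631024
cos θ = 0.669127

θ = arccos(0.669127)
θ = 48.00°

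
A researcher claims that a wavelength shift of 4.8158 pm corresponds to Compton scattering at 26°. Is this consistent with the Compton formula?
No, inconsistent

Calculate the expected shift for θ = 26°:

Δλ_expected = λ_C(1 - cos(26°))
Δλ_expected = 2.4263 × (1 - cos(26°))
Δλ_expected = 2.4263 × 0.1012
Δλ_expected = 0.2456 pm

Given shift: 4.8158 pm
Expected shift: 0.2456 pm
Difference: 4.5702 pm

The values do not match. The given shift corresponds to θ ≈ 170.0°, not 26°.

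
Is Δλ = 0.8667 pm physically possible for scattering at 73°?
No, inconsistent

Calculate the expected shift for θ = 73°:

Δλ_expected = λ_C(1 - cos(73°))
Δλ_expected = 2.4263 × (1 - cos(73°))
Δλ_expected = 2.4263 × 0.7076
Δλ_expected = 1.7169 pm

Given shift: 0.8667 pm
Expected shift: 1.7169 pm
Difference: 0.8502 pm

The values do not match. The given shift corresponds to θ ≈ 50.0°, not 73°.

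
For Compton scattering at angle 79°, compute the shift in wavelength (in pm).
1.9633 pm

Using the Compton scattering formula:
Δλ = λ_C(1 - cos θ)

where λ_C = h/(m_e·c) ≈ 2.4263 pm is the Compton wavelength of an electron.

For θ = 79°:
cos(79°) = 0.1908
1 - cos(79°) = 0.8092

Δλ = 2.4263 × 0.8092
Δλ = 1.9633 pm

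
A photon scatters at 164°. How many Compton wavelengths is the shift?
1.9613 λ_C

The Compton shift formula is:
Δλ = λ_C(1 - cos θ)

Dividing both sides by λ_C:
Δλ/λ_C = 1 - cos θ

For θ = 164°:
Δλ/λ_C = 1 - cos(164°)
Δλ/λ_C = 1 - -0.9613
Δλ/λ_C = 1.9613

This means the shift is 1.9613 × λ_C = 4.7586 pm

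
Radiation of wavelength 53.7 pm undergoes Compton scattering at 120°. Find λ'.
57.3395 pm

Using the Compton formula: λ' = λ + λ_C(1 − cos θ)

For θ = 120°, cos θ = -1/2 (exact) = -0.5000, so:
1 − cos 120° = 1 − (-1/2) = 1.5000

Δλ = λ_C × 1.5000 = 2.4263 × 1.5000 = 3.6395 pm

λ' = 53.7 + 3.6395 = 57.3395 pm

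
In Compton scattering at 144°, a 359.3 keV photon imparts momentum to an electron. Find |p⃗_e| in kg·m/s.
2.6509e-22 kg·m/s

The electron is initially at rest, so by conservation of momentum:
p⃗_e = p⃗₀ − p⃗'  (incident photon momentum minus scattered photon momentum)

Photon momentum magnitudes (p = h/λ = E/c):
λ₀ = hc/E₀ = 3.4507 pm → p₀ = h/λ₀ = 1.9202e-22 kg·m/s
Δλ = λ_C(1 − cos 144°) = 4.3892 pm
λ' = 7.8400 pm → p' = h/λ' = 8.4517e-23 kg·m/s

The scattered photon makes angle θ = 144° with the incident direction, so by the law of cosines:
|p⃗_e|² = p₀² + p'² − 2p₀p'cos θ
|p⃗_e|² = (1.9202e-22)² + (8.4517e-23)² − 2·1.9202e-22·8.4517e-23·cos(144°)
|p⃗_e| = 2.6509e-22 kg·m/s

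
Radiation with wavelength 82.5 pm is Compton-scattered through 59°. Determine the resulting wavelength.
83.6767 pm

Using the Compton scattering formula:
λ' = λ + Δλ = λ + λ_C(1 - cos θ)

Given:
- Initial wavelength λ = 82.5 pm
- Scattering angle θ = 59°
- Compton wavelength λ_C ≈ 2.4263 pm

Calculate the shift:
Δλ = 2.4263 × (1 - cos(59°))
Δλ = 2.4263 × 0.4850
Δλ = 1.1767 pm

Final wavelength:
λ' = 82.5 + 1.1767 = 83.6767 pm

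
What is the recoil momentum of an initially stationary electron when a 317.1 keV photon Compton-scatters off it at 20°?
5.8107e-23 kg·m/s

The electron is initially at rest, so by conservation of momentum:
p⃗_e = p⃗₀ − p⃗'  (incident photon momentum minus scattered photon momentum)

Photon momentum magnitudes (p = h/λ = E/c):
λ₀ = hc/E₀ = 3.9099 pm → p₀ = h/λ₀ = 1.6947e-22 kg·m/s
Δλ = λ_C(1 − cos 20°) = 0.1463 pm
λ' = 4.0563 pm → p' = h/λ' = 1.6335e-22 kg·m/s

The scattered photon makes angle θ = 20° with the incident direction, so by the law of cosines:
|p⃗_e|² = p₀² + p'² − 2p₀p'cos θ
|p⃗_e|² = (1.6947e-22)² + (1.6335e-22)² − 2·1.6947e-22·1.6335e-22·cos(20°)
|p⃗_e| = 5.8107e-23 kg·m/s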